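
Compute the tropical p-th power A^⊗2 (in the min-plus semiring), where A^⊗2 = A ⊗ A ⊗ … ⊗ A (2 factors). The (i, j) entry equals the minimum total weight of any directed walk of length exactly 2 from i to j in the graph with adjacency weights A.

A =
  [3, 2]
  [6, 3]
A^⊗2 =
  [6, 5]
  [9, 6]

Each entry (A^⊗2)_ij equals the minimum over all length-2 walks i = v_0 → v_1 → … → v_2 = j of Σ_t A[v_t][v_{t+1}]. For example, for (i, j) = (0, 1) we minimise over 2 possible intermediate vertex sequences; the minimum is 5, attained along the walk 0 → 0 → 1.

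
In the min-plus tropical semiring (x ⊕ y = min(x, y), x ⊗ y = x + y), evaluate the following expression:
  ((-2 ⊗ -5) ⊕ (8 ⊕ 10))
((-2 ⊗ -5) ⊕ (8 ⊕ 10)) = -7

Expand innermost to outermost. Recall ⊕ takes the minimum of its arguments and ⊗ takes their sum. Working out the expression ((-2 ⊗ -5) ⊕ (8 ⊕ 10)) gives -7.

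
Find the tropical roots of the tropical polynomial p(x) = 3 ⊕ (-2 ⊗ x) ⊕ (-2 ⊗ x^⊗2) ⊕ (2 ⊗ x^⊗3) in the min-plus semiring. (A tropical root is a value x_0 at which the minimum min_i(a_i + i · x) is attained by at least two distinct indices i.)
Roots: {-4, 0, 5}

Each tropical root is a break point of the lower envelope of the lines y = a_i + i · x (there are 4 lines, with slopes 0, 1, ..., 3). Only the lines that attain the minimum somewhere contribute to roots; other lines are dominated. Here the surviving (envelope) indices are i = 3, i = 2, i = 1, i = 0.
Intersections between consecutive envelope lines give the roots: for adjacent envelope indices i < j the intersection is x = (a_i − a_j) / (j − i). Reading off the sorted break points: {-4, 0, 5}.
Verification: at each break x_0, at least two indices attain the minimum of min_i(a_i + i · x_0).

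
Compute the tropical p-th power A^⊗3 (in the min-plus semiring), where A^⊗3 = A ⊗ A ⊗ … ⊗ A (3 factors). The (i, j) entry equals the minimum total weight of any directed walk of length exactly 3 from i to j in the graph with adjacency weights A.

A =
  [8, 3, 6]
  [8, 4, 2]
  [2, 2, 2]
A^⊗3 =
  [7, 7, 7]
  [6, 6, 6]
  [6, 6, 6]

Each entry (A^⊗3)_ij equals the minimum over all length-3 walks i = v_0 → v_1 → … → v_3 = j of Σ_t A[v_t][v_{t+1}]. For example, for (i, j) = (0, 2) we minimise over 9 possible intermediate vertex sequences; the minimum is 7, attained along the walk 0 → 1 → 2 → 2.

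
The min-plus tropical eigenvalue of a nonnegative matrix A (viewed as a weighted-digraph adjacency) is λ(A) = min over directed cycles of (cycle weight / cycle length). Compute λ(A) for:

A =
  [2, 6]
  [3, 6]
λ(A) = 2

Enumerate directed cycles and compute their means (weight / length). Sample:
  cycle 0 → 0: weight = 2, length = 1, mean = 2/1 ≈ 2.000
  cycle 1 → 1: weight = 6, length = 1, mean = 6/1 ≈ 6.000
  cycle 0 → 1 → 0: weight = 9, length = 2, mean = 9/2 ≈ 4.500
  cycle 1 → 0 → 1: weight = 9, length = 2, mean = 9/2 ≈ 4.500
Minimum mean = 2.000, attained e.g. along the cycle 0 → 0 with weight 2 and length 1. So λ(A) = 2/1 = 2.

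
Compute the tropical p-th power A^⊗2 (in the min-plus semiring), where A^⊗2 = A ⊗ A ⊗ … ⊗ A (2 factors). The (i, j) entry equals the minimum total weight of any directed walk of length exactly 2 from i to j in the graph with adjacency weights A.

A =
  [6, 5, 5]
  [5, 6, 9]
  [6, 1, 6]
A^⊗2 =
  [10, 6, 11]
  [11, 10, 10]
  [6, 7, 10]

Each entry (A^⊗2)_ij equals the minimum over all length-2 walks i = v_0 → v_1 → … → v_2 = j of Σ_t A[v_t][v_{t+1}]. For example, for (i, j) = (0, 2) we minimise over 3 possible intermediate vertex sequences; the minimum is 11, attained along the walk 0 → 0 → 2.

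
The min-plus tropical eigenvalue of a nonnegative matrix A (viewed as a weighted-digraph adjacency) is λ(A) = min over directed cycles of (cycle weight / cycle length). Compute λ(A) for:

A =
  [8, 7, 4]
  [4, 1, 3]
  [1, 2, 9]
λ(A) = 1

Enumerate directed cycles and compute their means (weight / length). Sample:
  cycle 0 → 0: weight = 8, length = 1, mean = 8/1 ≈ 8.000
  cycle 1 → 1: weight = 1, length = 1, mean = 1/1 ≈ 1.000
  cycle 2 → 2: weight = 9, length = 1, mean = 9/1 ≈ 9.000
  cycle 0 → 1 → 0: weight = 11, length = 2, mean = 11/2 ≈ 5.500
  cycle 0 → 2 → 0: weight = 5, length = 2, mean = 5/2 ≈ 2.500
  cycle 1 → 0 → 1: weight = 11, length = 2, mean = 11/2 ≈ 5.500
Minimum mean = 1.000, attained e.g. along the cycle 1 → 1 with weight 1 and length 1. So λ(A) = 1/1 = 1.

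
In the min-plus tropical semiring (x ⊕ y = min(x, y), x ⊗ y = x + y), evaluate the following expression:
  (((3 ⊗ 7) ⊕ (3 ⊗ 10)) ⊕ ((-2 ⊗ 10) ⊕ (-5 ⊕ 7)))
(((3 ⊗ 7) ⊕ (3 ⊗ 10)) ⊕ ((-2 ⊗ 10) ⊕ (-5 ⊕ 7))) = -5

Expand innermost to outermost. Recall ⊕ takes the minimum of its arguments and ⊗ takes their sum. Working out the expression (((3 ⊗ 7) ⊕ (3 ⊗ 10)) ⊕ ((-2 ⊗ 10) ⊕ (-5 ⊕ 7))) gives -5.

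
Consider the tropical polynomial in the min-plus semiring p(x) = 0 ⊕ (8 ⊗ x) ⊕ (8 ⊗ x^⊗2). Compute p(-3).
p(-3) = 0

A tropical monomial a ⊗ x^⊗i evaluates to a + i · x. Evaluating each term at x = -3:
  Term 0 contributes 0 + 0 · -3 = 0
  Term 1 contributes 8 + 1 · -3 = 5
  Term 2 contributes 8 + 2 · -3 = 2
p(-3) = ⊕ of these = min[0, 5, 2] = 0.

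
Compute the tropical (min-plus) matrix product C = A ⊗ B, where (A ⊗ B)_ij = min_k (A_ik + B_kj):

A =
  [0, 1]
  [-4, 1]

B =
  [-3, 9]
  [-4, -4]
A ⊗ B =
  [-3, -3]
  [-7, -3]

Apply the min-plus product entry-by-entry:
  C[0][0] = min over k of (A[0][0] + B[0][0] = 0 + -3 = -3, A[0][1] + B[1][0] = 1 + -4 = -3) = -3 (attained at k = 0)
  C[0][1] = min over k of (A[0][0] + B[0][1] = 0 + 9 = 9, A[0][1] + B[1][1] = 1 + -4 = -3) = -3 (attained at k = 1)
  C[1][0] = min over k of (A[1][0] + B[0][0] = -4 + -3 = -7, A[1][1] + B[1][0] = 1 + -4 = -3) = -7 (attained at k = 0)
  C[1][1] = min over k of (A[1][0] + B[0][1] = -4 + 9 = 5, A[1][1] + B[1][1] = 1 + -4 = -3) = -3 (attained at k = 1)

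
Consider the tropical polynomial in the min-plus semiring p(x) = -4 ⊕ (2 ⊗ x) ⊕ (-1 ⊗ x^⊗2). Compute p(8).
p(8) = -4

A tropical monomial a ⊗ x^⊗i evaluates to a + i · x. Evaluating each term at x = 8:
  Term 0 contributes -4 + 0 · 8 = -4
  Term 1 contributes 2 + 1 · 8 = 10
  Term 2 contributes -1 + 2 · 8 = 15
p(8) = ⊕ of these = min[-4, 10, 15] = -4.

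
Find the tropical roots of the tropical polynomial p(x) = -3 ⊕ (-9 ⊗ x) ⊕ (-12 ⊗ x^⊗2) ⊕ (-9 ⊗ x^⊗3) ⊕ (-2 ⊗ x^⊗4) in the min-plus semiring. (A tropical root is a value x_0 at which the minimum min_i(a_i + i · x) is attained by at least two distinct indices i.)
Roots: {-7, -3, 3, 6}

Each tropical root is a break point of the lower envelope of the lines y = a_i + i · x (there are 5 lines, with slopes 0, 1, ..., 4). Only the lines that attain the minimum somewhere contribute to roots; other lines are dominated. Here the surviving (envelope) indices are i = 4, i = 3, i = 2, i = 1, i = 0.
Intersections between consecutive envelope lines give the roots: for adjacent envelope indices i < j the intersection is x = (a_i − a_j) / (j − i). Reading off the sorted break points: {-7, -3, 3, 6}.
Verification: at each break x_0, at least two indices attain the minimum of min_i(a_i + i · x_0).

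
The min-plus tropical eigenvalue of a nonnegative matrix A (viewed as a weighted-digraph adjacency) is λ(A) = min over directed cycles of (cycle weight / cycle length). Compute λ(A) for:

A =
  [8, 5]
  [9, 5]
λ(A) = 5

Enumerate directed cycles and compute their means (weight / length). Sample:
  cycle 0 → 0: weight = 8, length = 1, mean = 8/1 ≈ 8.000
  cycle 1 → 1: weight = 5, length = 1, mean = 5/1 ≈ 5.000
  cycle 0 → 1 → 0: weight = 14, length = 2, mean = 14/2 ≈ 7.000
  cycle 1 → 0 → 1: weight = 14, length = 2, mean = 14/2 ≈ 7.000
Minimum mean = 5.000, attained e.g. along the cycle 1 → 1 with weight 5 and length 1. So λ(A) = 5/1 = 5.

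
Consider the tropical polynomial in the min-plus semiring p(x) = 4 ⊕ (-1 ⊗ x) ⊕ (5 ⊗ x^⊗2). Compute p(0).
p(0) = -1

A tropical monomial a ⊗ x^⊗i evaluates to a + i · x. Evaluating each term at x = 0:
  Term 0 contributes 4 + 0 · 0 = 4
  Term 1 contributes -1 + 1 · 0 = -1
  Term 2 contributes 5 + 2 · 0 = 5
p(0) = ⊕ of these = min[4, -1, 5] = -1.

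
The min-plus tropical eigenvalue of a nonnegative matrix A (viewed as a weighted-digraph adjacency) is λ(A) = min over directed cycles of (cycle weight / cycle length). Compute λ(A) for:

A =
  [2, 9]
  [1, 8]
λ(A) = 2

Enumerate directed cycles and compute their means (weight / length). Sample:
  cycle 0 → 0: weight = 2, length = 1, mean = 2/1 ≈ 2.000
  cycle 1 → 1: weight = 8, length = 1, mean = 8/1 ≈ 8.000
  cycle 0 → 1 → 0: weight = 10, length = 2, mean = 10/2 ≈ 5.000
  cycle 1 → 0 → 1: weight = 10, length = 2, mean = 10/2 ≈ 5.000
Minimum mean = 2.000, attained e.g. along the cycle 0 → 0 with weight 2 and length 1. So λ(A) = 2/1 = 2.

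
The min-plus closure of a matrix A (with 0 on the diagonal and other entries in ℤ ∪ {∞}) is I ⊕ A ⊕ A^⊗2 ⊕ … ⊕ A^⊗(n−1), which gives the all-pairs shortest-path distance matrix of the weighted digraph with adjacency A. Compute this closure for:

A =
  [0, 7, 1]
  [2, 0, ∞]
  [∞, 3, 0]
Closure =
  [0, 4, 1]
  [2, 0, 3]
  [5, 3, 0]

This is the Floyd-Warshall all-pairs shortest-path computation. For each intermediate vertex k = 0, 1, …, 2, update dist[i][j] ← min(dist[i][j], dist[i][k] + dist[k][j]). The final matrix gives, for each (i, j), the minimum total weight of any directed path from i to j (possibly empty when i = j).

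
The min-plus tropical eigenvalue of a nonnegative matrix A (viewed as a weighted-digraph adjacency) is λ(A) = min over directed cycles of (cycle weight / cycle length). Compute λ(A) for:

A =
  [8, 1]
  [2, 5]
λ(A) = 3/2

Enumerate directed cycles and compute their means (weight / length). Sample:
  cycle 0 → 0: weight = 8, length = 1, mean = 8/1 ≈ 8.000
  cycle 1 → 1: weight = 5, length = 1, mean = 5/1 ≈ 5.000
  cycle 0 → 1 → 0: weight = 3, length = 2, mean = 3/2 ≈ 1.500
  cycle 1 → 0 → 1: weight = 3, length = 2, mean = 3/2 ≈ 1.500
Minimum mean = 1.500, attained e.g. along the cycle 0 → 1 → 0 with weight 3 and length 2. So λ(A) = 3/2 = 3/2.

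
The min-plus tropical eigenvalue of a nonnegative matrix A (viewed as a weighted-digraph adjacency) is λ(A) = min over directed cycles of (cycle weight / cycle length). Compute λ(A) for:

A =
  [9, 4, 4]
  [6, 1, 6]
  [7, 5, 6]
λ(A) = 1

Enumerate directed cycles and compute their means (weight / length). Sample:
  cycle 0 → 0: weight = 9, length = 1, mean = 9/1 ≈ 9.000
  cycle 1 → 1: weight = 1, length = 1, mean = 1/1 ≈ 1.000
  cycle 2 → 2: weight = 6, length = 1, mean = 6/1 ≈ 6.000
  cycle 0 → 1 → 0: weight = 10, length = 2, mean = 10/2 ≈ 5.000
  cycle 0 → 2 → 0: weight = 11, length = 2, mean = 11/2 ≈ 5.500
  cycle 1 → 0 → 1: weight = 10, length = 2, mean = 10/2 ≈ 5.000
Minimum mean = 1.000, attained e.g. along the cycle 1 → 1 with weight 1 and length 1. So λ(A) = 1/1 = 1.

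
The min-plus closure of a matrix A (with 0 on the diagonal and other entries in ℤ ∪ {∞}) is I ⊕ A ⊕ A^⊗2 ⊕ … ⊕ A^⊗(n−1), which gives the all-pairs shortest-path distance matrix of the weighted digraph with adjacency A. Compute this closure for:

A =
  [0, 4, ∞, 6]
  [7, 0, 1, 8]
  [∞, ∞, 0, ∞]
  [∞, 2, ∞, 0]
Closure =
  [0, 4, 5, 6]
  [7, 0, 1, 8]
  [∞, ∞, 0, ∞]
  [9, 2, 3, 0]

This is the Floyd-Warshall all-pairs shortest-path computation. For each intermediate vertex k = 0, 1, …, 3, update dist[i][j] ← min(dist[i][j], dist[i][k] + dist[k][j]). The final matrix gives, for each (i, j), the minimum total weight of any directed path from i to j (possibly empty when i = j).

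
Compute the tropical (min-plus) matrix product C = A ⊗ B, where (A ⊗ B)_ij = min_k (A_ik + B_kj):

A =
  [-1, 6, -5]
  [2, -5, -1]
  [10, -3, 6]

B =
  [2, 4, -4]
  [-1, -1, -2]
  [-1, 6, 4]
A ⊗ B =
  [-6, 1, -5]
  [-6, -6, -7]
  [-4, -4, -5]

Apply the min-plus product entry-by-entry:
  C[0][0] = min over k of (A[0][0] + B[0][0] = -1 + 2 = 1, A[0][1] + B[1][0] = 6 + -1 = 5, A[0][2] + B[2][0] = -5 + -1 = -6) = -6 (attained at k = 2)
  C[0][1] = min over k of (A[0][0] + B[0][1] = -1 + 4 = 3, A[0][1] + B[1][1] = 6 + -1 = 5, A[0][2] + B[2][1] = -5 + 6 = 1) = 1 (attained at k = 2)
  C[0][2] = min over k of (A[0][0] + B[0][2] = -1 + -4 = -5, A[0][1] + B[1][2] = 6 + -2 = 4, A[0][2] + B[2][2] = -5 + 4 = -1) = -5 (attained at k = 0)
  C[1][0] = min over k of (A[1][0] + B[0][0] = 2 + 2 = 4, A[1][1] + B[1][0] = -5 + -1 = -6, A[1][2] + B[2][0] = -1 + -1 = -2) = -6 (attained at k = 1)
  C[1][1] = min over k of (A[1][0] + B[0][1] = 2 + 4 = 6, A[1][1] + B[1][1] = -5 + -1 = -6, A[1][2] + B[2][1] = -1 + 6 = 5) = -6 (attained at k = 1)
  C[1][2] = min over k of (A[1][0] + B[0][2] = 2 + -4 = -2, A[1][1] + B[1][2] = -5 + -2 = -7, A[1][2] + B[2][2] = -1 + 4 = 3) = -7 (attained at k = 1)
  C[2][0] = min over k of (A[2][0] + B[0][0] = 10 + 2 = 12, A[2][1] + B[1][0] = -3 + -1 = -4, A[2][2] + B[2][0] = 6 + -1 = 5) = -4 (attained at k = 1)
  C[2][1] = min over k of (A[2][0] + B[0][1] = 10 + 4 = 14, A[2][1] + B[1][1] = -3 + -1 = -4, A[2][2] + B[2][1] = 6 + 6 = 12) = -4 (attained at k = 1)
  C[2][2] = min over k of (A[2][0] + B[0][2] = 10 + -4 = 6, A[2][1] + B[1][2] = -3 + -2 = -5, A[2][2] + B[2][2] = 6 + 4 = 10) = -5 (attained at k = 1)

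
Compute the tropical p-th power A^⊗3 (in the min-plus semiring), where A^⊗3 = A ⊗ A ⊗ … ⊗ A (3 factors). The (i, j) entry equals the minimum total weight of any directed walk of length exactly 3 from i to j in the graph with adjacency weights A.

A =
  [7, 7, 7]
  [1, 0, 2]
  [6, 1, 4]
A^⊗3 =
  [8, 7, 9]
  [1, 0, 2]
  [2, 1, 3]

Each entry (A^⊗3)_ij equals the minimum over all length-3 walks i = v_0 → v_1 → … → v_3 = j of Σ_t A[v_t][v_{t+1}]. For example, for (i, j) = (0, 2) we minimise over 9 possible intermediate vertex sequences; the minimum is 9, attained along the walk 0 → 1 → 1 → 2.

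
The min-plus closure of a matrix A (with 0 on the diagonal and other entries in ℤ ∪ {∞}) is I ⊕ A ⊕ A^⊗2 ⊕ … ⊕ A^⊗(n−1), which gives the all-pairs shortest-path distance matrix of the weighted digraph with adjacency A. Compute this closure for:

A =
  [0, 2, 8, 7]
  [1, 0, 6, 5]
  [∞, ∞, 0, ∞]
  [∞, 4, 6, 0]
Closure =
  [0, 2, 8, 7]
  [1, 0, 6, 5]
  [∞, ∞, 0, ∞]
  [5, 4, 6, 0]

This is the Floyd-Warshall all-pairs shortest-path computation. For each intermediate vertex k = 0, 1, …, 3, update dist[i][j] ← min(dist[i][j], dist[i][k] + dist[k][j]). The final matrix gives, for each (i, j), the minimum total weight of any directed path from i to j (possibly empty when i = j).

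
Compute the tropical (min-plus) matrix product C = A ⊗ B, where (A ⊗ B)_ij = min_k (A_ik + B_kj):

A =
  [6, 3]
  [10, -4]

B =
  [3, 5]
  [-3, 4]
A ⊗ B =
  [0, 7]
  [-7, 0]

Apply the min-plus product entry-by-entry:
  C[0][0] = min over k of (A[0][0] + B[0][0] = 6 + 3 = 9, A[0][1] + B[1][0] = 3 + -3 = 0) = 0 (attained at k = 1)
  C[0][1] = min over k of (A[0][0] + B[0][1] = 6 + 5 = 11, A[0][1] + B[1][1] = 3 + 4 = 7) = 7 (attained at k = 1)
  C[1][0] = min over k of (A[1][0] + B[0][0] = 10 + 3 = 13, A[1][1] + B[1][0] = -4 + -3 = -7) = -7 (attained at k = 1)
  C[1][1] = min over k of (A[1][0] + B[0][1] = 10 + 5 = 15, A[1][1] + B[1][1] = -4 + 4 = 0) = 0 (attained at k = 1)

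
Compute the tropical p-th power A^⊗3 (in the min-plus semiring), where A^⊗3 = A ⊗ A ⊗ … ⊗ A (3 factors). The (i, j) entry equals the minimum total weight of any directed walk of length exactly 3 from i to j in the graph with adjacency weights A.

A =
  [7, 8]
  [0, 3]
A^⊗3 =
  [11, 14]
  [6, 9]

Each entry (A^⊗3)_ij equals the minimum over all length-3 walks i = v_0 → v_1 → … → v_3 = j of Σ_t A[v_t][v_{t+1}]. For example, for (i, j) = (0, 1) we minimise over 4 possible intermediate vertex sequences; the minimum is 14, attained along the walk 0 → 1 → 1 → 1.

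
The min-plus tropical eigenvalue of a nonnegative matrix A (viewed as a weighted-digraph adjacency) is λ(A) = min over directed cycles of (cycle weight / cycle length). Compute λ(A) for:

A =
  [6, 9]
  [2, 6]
λ(A) = 11/2

Enumerate directed cycles and compute their means (weight / length). Sample:
  cycle 0 → 0: weight = 6, length = 1, mean = 6/1 ≈ 6.000
  cycle 1 → 1: weight = 6, length = 1, mean = 6/1 ≈ 6.000
  cycle 0 → 1 → 0: weight = 11, length = 2, mean = 11/2 ≈ 5.500
  cycle 1 → 0 → 1: weight = 11, length = 2, mean = 11/2 ≈ 5.500
Minimum mean = 5.500, attained e.g. along the cycle 0 → 1 → 0 with weight 11 and length 2. So λ(A) = 11/2 = 11/2.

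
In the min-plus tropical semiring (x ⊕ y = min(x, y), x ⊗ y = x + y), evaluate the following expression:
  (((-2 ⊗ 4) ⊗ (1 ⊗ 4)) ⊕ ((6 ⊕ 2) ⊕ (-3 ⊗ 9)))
(((-2 ⊗ 4) ⊗ (1 ⊗ 4)) ⊕ ((6 ⊕ 2) ⊕ (-3 ⊗ 9))) = 2

Expand innermost to outermost. Recall ⊕ takes the minimum of its arguments and ⊗ takes their sum. Working out the expression (((-2 ⊗ 4) ⊗ (1 ⊗ 4)) ⊕ ((6 ⊕ 2) ⊕ (-3 ⊗ 9))) gives 2.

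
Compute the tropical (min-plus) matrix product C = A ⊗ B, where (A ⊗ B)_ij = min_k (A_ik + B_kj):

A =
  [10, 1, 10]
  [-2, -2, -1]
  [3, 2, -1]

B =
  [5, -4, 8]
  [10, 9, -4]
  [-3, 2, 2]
A ⊗ B =
  [7, 6, -3]
  [-4, -6, -6]
  [-4, -1, -2]

Apply the min-plus product entry-by-entry:
  C[0][0] = min over k of (A[0][0] + B[0][0] = 10 + 5 = 15, A[0][1] + B[1][0] = 1 + 10 = 11, A[0][2] + B[2][0] = 10 + -3 = 7) = 7 (attained at k = 2)
  C[0][1] = min over k of (A[0][0] + B[0][1] = 10 + -4 = 6, A[0][1] + B[1][1] = 1 + 9 = 10, A[0][2] + B[2][1] = 10 + 2 = 12) = 6 (attained at k = 0)
  C[0][2] = min over k of (A[0][0] + B[0][2] = 10 + 8 = 18, A[0][1] + B[1][2] = 1 + -4 = -3, A[0][2] + B[2][2] = 10 + 2 = 12) = -3 (attained at k = 1)
  C[1][0] = min over k of (A[1][0] + B[0][0] = -2 + 5 = 3, A[1][1] + B[1][0] = -2 + 10 = 8, A[1][2] + B[2][0] = -1 + -3 = -4) = -4 (attained at k = 2)
  C[1][1] = min over k of (A[1][0] + B[0][1] = -2 + -4 = -6, A[1][1] + B[1][1] = -2 + 9 = 7, A[1][2] + B[2][1] = -1 + 2 = 1) = -6 (attained at k = 0)
  C[1][2] = min over k of (A[1][0] + B[0][2] = -2 + 8 = 6, A[1][1] + B[1][2] = -2 + -4 = -6, A[1][2] + B[2][2] = -1 + 2 = 1) = -6 (attained at k = 1)
  C[2][0] = min over k of (A[2][0] + B[0][0] = 3 + 5 = 8, A[2][1] + B[1][0] = 2 + 10 = 12, A[2][2] + B[2][0] = -1 + -3 = -4) = -4 (attained at k = 2)
  C[2][1] = min over k of (A[2][0] + B[0][1] = 3 + -4 = -1, A[2][1] + B[1][1] = 2 + 9 = 11, A[2][2] + B[2][1] = -1 + 2 = 1) = -1 (attained at k = 0)
  C[2][2] = min over k of (A[2][0] + B[0][2] = 3 + 8 = 11, A[2][1] + B[1][2] = 2 + -4 = -2, A[2][2] + B[2][2] = -1 + 2 = 1) = -2 (attained at k = 1)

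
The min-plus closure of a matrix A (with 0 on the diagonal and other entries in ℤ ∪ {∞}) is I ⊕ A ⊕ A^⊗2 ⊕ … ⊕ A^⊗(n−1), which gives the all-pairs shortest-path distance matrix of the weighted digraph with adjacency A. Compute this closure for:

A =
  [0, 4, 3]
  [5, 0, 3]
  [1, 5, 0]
Closure =
  [0, 4, 3]
  [4, 0, 3]
  [1, 5, 0]

This is the Floyd-Warshall all-pairs shortest-path computation. For each intermediate vertex k = 0, 1, …, 2, update dist[i][j] ← min(dist[i][j], dist[i][k] + dist[k][j]). The final matrix gives, for each (i, j), the minimum total weight of any directed path from i to j (possibly empty when i = j).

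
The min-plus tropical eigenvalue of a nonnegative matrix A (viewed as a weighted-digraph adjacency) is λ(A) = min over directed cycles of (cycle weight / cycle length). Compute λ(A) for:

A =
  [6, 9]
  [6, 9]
λ(A) = 6

Enumerate directed cycles and compute their means (weight / length). Sample:
  cycle 0 → 0: weight = 6, length = 1, mean = 6/1 ≈ 6.000
  cycle 1 → 1: weight = 9, length = 1, mean = 9/1 ≈ 9.000
  cycle 0 → 1 → 0: weight = 15, length = 2, mean = 15/2 ≈ 7.500
  cycle 1 → 0 → 1: weight = 15, length = 2, mean = 15/2 ≈ 7.500
Minimum mean = 6.000, attained e.g. along the cycle 0 → 0 with weight 6 and length 1. So λ(A) = 6/1 = 6.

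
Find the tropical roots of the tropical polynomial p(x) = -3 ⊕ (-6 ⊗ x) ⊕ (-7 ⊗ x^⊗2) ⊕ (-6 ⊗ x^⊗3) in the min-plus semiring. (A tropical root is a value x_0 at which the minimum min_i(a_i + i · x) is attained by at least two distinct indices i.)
Roots: {-1, 1, 3}

Each tropical root is a break point of the lower envelope of the lines y = a_i + i · x (there are 4 lines, with slopes 0, 1, ..., 3). Only the lines that attain the minimum somewhere contribute to roots; other lines are dominated. Here the surviving (envelope) indices are i = 3, i = 2, i = 1, i = 0.
Intersections between consecutive envelope lines give the roots: for adjacent envelope indices i < j the intersection is x = (a_i − a_j) / (j − i). Reading off the sorted break points: {-1, 1, 3}.
Verification: at each break x_0, at least two indices attain the minimum of min_i(a_i + i · x_0).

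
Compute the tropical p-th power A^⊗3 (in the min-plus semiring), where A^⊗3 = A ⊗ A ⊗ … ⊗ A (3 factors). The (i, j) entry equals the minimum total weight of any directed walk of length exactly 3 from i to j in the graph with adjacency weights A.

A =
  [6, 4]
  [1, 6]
A^⊗3 =
  [11, 9]
  [6, 11]

Each entry (A^⊗3)_ij equals the minimum over all length-3 walks i = v_0 → v_1 → … → v_3 = j of Σ_t A[v_t][v_{t+1}]. For example, for (i, j) = (0, 1) we minimise over 4 possible intermediate vertex sequences; the minimum is 9, attained along the walk 0 → 1 → 0 → 1.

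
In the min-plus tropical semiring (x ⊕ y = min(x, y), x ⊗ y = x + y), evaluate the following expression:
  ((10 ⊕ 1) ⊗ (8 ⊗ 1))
((10 ⊕ 1) ⊗ (8 ⊗ 1)) = 10

Expand innermost to outermost. Recall ⊕ takes the minimum of its arguments and ⊗ takes their sum. Working out the expression ((10 ⊕ 1) ⊗ (8 ⊗ 1)) gives 10.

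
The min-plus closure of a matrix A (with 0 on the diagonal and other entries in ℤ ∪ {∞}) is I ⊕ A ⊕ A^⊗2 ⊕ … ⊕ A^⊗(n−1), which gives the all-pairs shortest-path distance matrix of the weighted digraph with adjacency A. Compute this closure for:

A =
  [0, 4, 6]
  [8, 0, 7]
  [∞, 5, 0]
Closure =
  [0, 4, 6]
  [8, 0, 7]
  [13, 5, 0]

This is the Floyd-Warshall all-pairs shortest-path computation. For each intermediate vertex k = 0, 1, …, 2, update dist[i][j] ← min(dist[i][j], dist[i][k] + dist[k][j]). The final matrix gives, for each (i, j), the minimum total weight of any directed path from i to j (possibly empty when i = j).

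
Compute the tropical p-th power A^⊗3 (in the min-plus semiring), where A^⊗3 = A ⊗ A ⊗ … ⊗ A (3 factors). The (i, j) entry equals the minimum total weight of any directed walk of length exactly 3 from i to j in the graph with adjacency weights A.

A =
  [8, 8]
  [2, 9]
A^⊗3 =
  [18, 18]
  [12, 18]

Each entry (A^⊗3)_ij equals the minimum over all length-3 walks i = v_0 → v_1 → … → v_3 = j of Σ_t A[v_t][v_{t+1}]. For example, for (i, j) = (0, 1) we minimise over 4 possible intermediate vertex sequences; the minimum is 18, attained along the walk 0 → 1 → 0 → 1.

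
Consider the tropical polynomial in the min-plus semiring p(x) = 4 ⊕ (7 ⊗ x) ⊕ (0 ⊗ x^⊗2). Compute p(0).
p(0) = 0

A tropical monomial a ⊗ x^⊗i evaluates to a + i · x. Evaluating each term at x = 0:
  Term 0 contributes 4 + 0 · 0 = 4
  Term 1 contributes 7 + 1 · 0 = 7
  Term 2 contributes 0 + 2 · 0 = 0
p(0) = ⊕ of these = min[4, 7, 0] = 0.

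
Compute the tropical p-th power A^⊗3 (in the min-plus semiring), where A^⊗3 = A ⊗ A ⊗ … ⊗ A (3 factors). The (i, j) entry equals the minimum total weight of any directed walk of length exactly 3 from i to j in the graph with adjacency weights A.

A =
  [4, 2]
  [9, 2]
A^⊗3 =
  [12, 6]
  [13, 6]

Each entry (A^⊗3)_ij equals the minimum over all length-3 walks i = v_0 → v_1 → … → v_3 = j of Σ_t A[v_t][v_{t+1}]. For example, for (i, j) = (0, 1) we minimise over 4 possible intermediate vertex sequences; the minimum is 6, attained along the walk 0 → 1 → 1 → 1.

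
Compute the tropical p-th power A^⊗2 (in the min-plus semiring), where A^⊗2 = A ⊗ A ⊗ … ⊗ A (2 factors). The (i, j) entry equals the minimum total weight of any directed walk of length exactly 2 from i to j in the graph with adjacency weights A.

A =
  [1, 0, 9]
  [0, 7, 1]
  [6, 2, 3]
A^⊗2 =
  [0, 1, 1]
  [1, 0, 4]
  [2, 5, 3]

Each entry (A^⊗2)_ij equals the minimum over all length-2 walks i = v_0 → v_1 → … → v_2 = j of Σ_t A[v_t][v_{t+1}]. For example, for (i, j) = (0, 2) we minimise over 3 possible intermediate vertex sequences; the minimum is 1, attained along the walk 0 → 1 → 2.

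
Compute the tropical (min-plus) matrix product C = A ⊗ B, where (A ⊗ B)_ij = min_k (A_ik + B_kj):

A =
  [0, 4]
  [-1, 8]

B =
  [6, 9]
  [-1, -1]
A ⊗ B =
  [3, 3]
  [5, 7]

Apply the min-plus product entry-by-entry:
  C[0][0] = min over k of (A[0][0] + B[0][0] = 0 + 6 = 6, A[0][1] + B[1][0] = 4 + -1 = 3) = 3 (attained at k = 1)
  C[0][1] = min over k of (A[0][0] + B[0][1] = 0 + 9 = 9, A[0][1] + B[1][1] = 4 + -1 = 3) = 3 (attained at k = 1)
  C[1][0] = min over k of (A[1][0] + B[0][0] = -1 + 6 = 5, A[1][1] + B[1][0] = 8 + -1 = 7) = 5 (attained at k = 0)
  C[1][1] = min over k of (A[1][0] + B[0][1] = -1 + 9 = 8, A[1][1] + B[1][1] = 8 + -1 = 7) = 7 (attained at k = 1)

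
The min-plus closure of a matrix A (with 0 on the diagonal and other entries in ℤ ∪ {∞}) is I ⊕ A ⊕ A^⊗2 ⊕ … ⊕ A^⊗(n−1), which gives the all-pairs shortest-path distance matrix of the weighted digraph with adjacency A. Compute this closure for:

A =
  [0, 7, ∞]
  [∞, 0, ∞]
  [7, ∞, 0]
Closure =
  [0, 7, ∞]
  [∞, 0, ∞]
  [7, 14, 0]

This is the Floyd-Warshall all-pairs shortest-path computation. For each intermediate vertex k = 0, 1, …, 2, update dist[i][j] ← min(dist[i][j], dist[i][k] + dist[k][j]). The final matrix gives, for each (i, j), the minimum total weight of any directed path from i to j (possibly empty when i = j).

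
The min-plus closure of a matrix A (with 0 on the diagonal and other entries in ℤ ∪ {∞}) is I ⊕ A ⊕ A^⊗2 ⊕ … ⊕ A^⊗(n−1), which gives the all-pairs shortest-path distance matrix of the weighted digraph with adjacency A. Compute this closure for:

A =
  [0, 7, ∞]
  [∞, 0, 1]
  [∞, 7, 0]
Closure =
  [0, 7, 8]
  [∞, 0, 1]
  [∞, 7, 0]

This is the Floyd-Warshall all-pairs shortest-path computation. For each intermediate vertex k = 0, 1, …, 2, update dist[i][j] ← min(dist[i][j], dist[i][k] + dist[k][j]). The final matrix gives, for each (i, j), the minimum total weight of any directed path from i to j (possibly empty when i = j).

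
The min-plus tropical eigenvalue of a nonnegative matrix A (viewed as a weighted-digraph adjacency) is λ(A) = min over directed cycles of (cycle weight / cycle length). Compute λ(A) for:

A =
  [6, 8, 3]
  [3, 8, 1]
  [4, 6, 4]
λ(A) = 7/2

Enumerate directed cycles and compute their means (weight / length). Sample:
  cycle 0 → 0: weight = 6, length = 1, mean = 6/1 ≈ 6.000
  cycle 1 → 1: weight = 8, length = 1, mean = 8/1 ≈ 8.000
  cycle 2 → 2: weight = 4, length = 1, mean = 4/1 ≈ 4.000
  cycle 0 → 1 → 0: weight = 11, length = 2, mean = 11/2 ≈ 5.500
  cycle 0 → 2 → 0: weight = 7, length = 2, mean = 7/2 ≈ 3.500
  cycle 1 → 0 → 1: weight = 11, length = 2, mean = 11/2 ≈ 5.500
Minimum mean = 3.500, attained e.g. along the cycle 0 → 2 → 0 with weight 7 and length 2. So λ(A) = 7/2 = 7/2.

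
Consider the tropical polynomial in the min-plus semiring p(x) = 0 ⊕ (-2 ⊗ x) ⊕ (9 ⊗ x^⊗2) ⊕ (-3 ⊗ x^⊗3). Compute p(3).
p(3) = 0

A tropical monomial a ⊗ x^⊗i evaluates to a + i · x. Evaluating each term at x = 3:
  Term 0 contributes 0 + 0 · 3 = 0
  Term 1 contributes -2 + 1 · 3 = 1
  Term 2 contributes 9 + 2 · 3 = 15
  Term 3 contributes -3 + 3 · 3 = 6
p(3) = ⊕ of these = min[0, 1, 15, 6] = 0.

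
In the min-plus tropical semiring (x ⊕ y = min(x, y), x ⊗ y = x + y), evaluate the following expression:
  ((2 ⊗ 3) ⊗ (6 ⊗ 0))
((2 ⊗ 3) ⊗ (6 ⊗ 0)) = 11

Expand innermost to outermost. Recall ⊕ takes the minimum of its arguments and ⊗ takes their sum. Working out the expression ((2 ⊗ 3) ⊗ (6 ⊗ 0)) gives 11.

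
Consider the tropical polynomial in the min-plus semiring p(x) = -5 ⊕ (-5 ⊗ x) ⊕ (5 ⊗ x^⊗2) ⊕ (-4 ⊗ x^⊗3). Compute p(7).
p(7) = -5

A tropical monomial a ⊗ x^⊗i evaluates to a + i · x. Evaluating each term at x = 7:
  Term 0 contributes -5 + 0 · 7 = -5
  Term 1 contributes -5 + 1 · 7 = 2
  Term 2 contributes 5 + 2 · 7 = 19
  Term 3 contributes -4 + 3 · 7 = 17
p(7) = ⊕ of these = min[-5, 2, 19, 17] = -5.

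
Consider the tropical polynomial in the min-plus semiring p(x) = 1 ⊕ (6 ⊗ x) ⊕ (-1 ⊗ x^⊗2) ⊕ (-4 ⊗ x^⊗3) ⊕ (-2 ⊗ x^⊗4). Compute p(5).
p(5) = 1

A tropical monomial a ⊗ x^⊗i evaluates to a + i · x. Evaluating each term at x = 5:
  Term 0 contributes 1 + 0 · 5 = 1
  Term 1 contributes 6 + 1 · 5 = 11
  Term 2 contributes -1 + 2 · 5 = 9
  Term 3 contributes -4 + 3 · 5 = 11
  Term 4 contributes -2 + 4 · 5 = 18
p(5) = ⊕ of these = min[1, 11, 9, 11, 18] = 1.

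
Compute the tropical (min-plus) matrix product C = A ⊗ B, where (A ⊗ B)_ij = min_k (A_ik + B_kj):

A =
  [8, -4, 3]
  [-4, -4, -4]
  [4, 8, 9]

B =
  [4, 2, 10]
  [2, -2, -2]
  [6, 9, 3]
A ⊗ B =
  [-2, -6, -6]
  [-2, -6, -6]
  [8, 6, 6]

Apply the min-plus product entry-by-entry:
  C[0][0] = min over k of (A[0][0] + B[0][0] = 8 + 4 = 12, A[0][1] + B[1][0] = -4 + 2 = -2, A[0][2] + B[2][0] = 3 + 6 = 9) = -2 (attained at k = 1)
  C[0][1] = min over k of (A[0][0] + B[0][1] = 8 + 2 = 10, A[0][1] + B[1][1] = -4 + -2 = -6, A[0][2] + B[2][1] = 3 + 9 = 12) = -6 (attained at k = 1)
  C[0][2] = min over k of (A[0][0] + B[0][2] = 8 + 10 = 18, A[0][1] + B[1][2] = -4 + -2 = -6, A[0][2] + B[2][2] = 3 + 3 = 6) = -6 (attained at k = 1)
  C[1][0] = min over k of (A[1][0] + B[0][0] = -4 + 4 = 0, A[1][1] + B[1][0] = -4 + 2 = -2, A[1][2] + B[2][0] = -4 + 6 = 2) = -2 (attained at k = 1)
  C[1][1] = min over k of (A[1][0] + B[0][1] = -4 + 2 = -2, A[1][1] + B[1][1] = -4 + -2 = -6, A[1][2] + B[2][1] = -4 + 9 = 5) = -6 (attained at k = 1)
  C[1][2] = min over k of (A[1][0] + B[0][2] = -4 + 10 = 6, A[1][1] + B[1][2] = -4 + -2 = -6, A[1][2] + B[2][2] = -4 + 3 = -1) = -6 (attained at k = 1)
  C[2][0] = min over k of (A[2][0] + B[0][0] = 4 + 4 = 8, A[2][1] + B[1][0] = 8 + 2 = 10, A[2][2] + B[2][0] = 9 + 6 = 15) = 8 (attained at k = 0)
  C[2][1] = min over k of (A[2][0] + B[0][1] = 4 + 2 = 6, A[2][1] + B[1][1] = 8 + -2 = 6, A[2][2] + B[2][1] = 9 + 9 = 18) = 6 (attained at k = 0)
  C[2][2] = min over k of (A[2][0] + B[0][2] = 4 + 10 = 14, A[2][1] + B[1][2] = 8 + -2 = 6, A[2][2] + B[2][2] = 9 + 3 = 12) = 6 (attained at k = 1)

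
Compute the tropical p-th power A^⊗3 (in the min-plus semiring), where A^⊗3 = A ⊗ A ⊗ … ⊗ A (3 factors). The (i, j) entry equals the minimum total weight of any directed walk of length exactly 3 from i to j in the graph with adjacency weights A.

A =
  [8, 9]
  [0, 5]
A^⊗3 =
  [14, 18]
  [9, 14]

Each entry (A^⊗3)_ij equals the minimum over all length-3 walks i = v_0 → v_1 → … → v_3 = j of Σ_t A[v_t][v_{t+1}]. For example, for (i, j) = (0, 1) we minimise over 4 possible intermediate vertex sequences; the minimum is 18, attained along the walk 0 → 1 → 0 → 1.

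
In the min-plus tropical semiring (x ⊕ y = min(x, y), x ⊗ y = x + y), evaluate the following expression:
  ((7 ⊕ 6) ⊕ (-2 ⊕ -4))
((7 ⊕ 6) ⊕ (-2 ⊕ -4)) = -4

Expand innermost to outermost. Recall ⊕ takes the minimum of its arguments and ⊗ takes their sum. Working out the expression ((7 ⊕ 6) ⊕ (-2 ⊕ -4)) gives -4.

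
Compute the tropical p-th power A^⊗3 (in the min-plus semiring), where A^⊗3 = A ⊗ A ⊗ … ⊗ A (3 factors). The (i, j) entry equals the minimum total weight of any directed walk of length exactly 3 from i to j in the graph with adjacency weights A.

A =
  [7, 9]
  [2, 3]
A^⊗3 =
  [14, 15]
  [8, 9]

Each entry (A^⊗3)_ij equals the minimum over all length-3 walks i = v_0 → v_1 → … → v_3 = j of Σ_t A[v_t][v_{t+1}]. For example, for (i, j) = (0, 1) we minimise over 4 possible intermediate vertex sequences; the minimum is 15, attained along the walk 0 → 1 → 1 → 1.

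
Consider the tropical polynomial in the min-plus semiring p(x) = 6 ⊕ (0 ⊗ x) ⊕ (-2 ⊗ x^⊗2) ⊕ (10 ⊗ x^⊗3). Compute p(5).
p(5) = 5

A tropical monomial a ⊗ x^⊗i evaluates to a + i · x. Evaluating each term at x = 5:
  Term 0 contributes 6 + 0 · 5 = 6
  Term 1 contributes 0 + 1 · 5 = 5
  Term 2 contributes -2 + 2 · 5 = 8
  Term 3 contributes 10 + 3 · 5 = 25
p(5) = ⊕ of these = min[6, 5, 8, 25] = 5.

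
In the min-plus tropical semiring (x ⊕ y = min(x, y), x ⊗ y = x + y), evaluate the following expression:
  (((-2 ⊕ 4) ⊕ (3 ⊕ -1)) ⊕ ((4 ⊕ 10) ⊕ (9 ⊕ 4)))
(((-2 ⊕ 4) ⊕ (3 ⊕ -1)) ⊕ ((4 ⊕ 10) ⊕ (9 ⊕ 4))) = -2

Expand innermost to outermost. Recall ⊕ takes the minimum of its arguments and ⊗ takes their sum. Working out the expression (((-2 ⊕ 4) ⊕ (3 ⊕ -1)) ⊕ ((4 ⊕ 10) ⊕ (9 ⊕ 4))) gives -2.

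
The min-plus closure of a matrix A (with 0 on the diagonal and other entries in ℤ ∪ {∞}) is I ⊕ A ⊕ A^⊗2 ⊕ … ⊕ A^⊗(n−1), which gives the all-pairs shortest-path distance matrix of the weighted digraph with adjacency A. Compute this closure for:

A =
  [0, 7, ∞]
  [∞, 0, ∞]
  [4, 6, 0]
Closure =
  [0, 7, ∞]
  [∞, 0, ∞]
  [4, 6, 0]

This is the Floyd-Warshall all-pairs shortest-path computation. For each intermediate vertex k = 0, 1, …, 2, update dist[i][j] ← min(dist[i][j], dist[i][k] + dist[k][j]). The final matrix gives, for each (i, j), the minimum total weight of any directed path from i to j (possibly empty when i = j).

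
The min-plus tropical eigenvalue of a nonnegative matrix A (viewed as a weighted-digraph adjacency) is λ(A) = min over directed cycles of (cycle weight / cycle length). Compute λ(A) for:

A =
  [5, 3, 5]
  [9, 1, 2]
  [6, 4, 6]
λ(A) = 1

Enumerate directed cycles and compute their means (weight / length). Sample:
  cycle 0 → 0: weight = 5, length = 1, mean = 5/1 ≈ 5.000
  cycle 1 → 1: weight = 1, length = 1, mean = 1/1 ≈ 1.000
  cycle 2 → 2: weight = 6, length = 1, mean = 6/1 ≈ 6.000
  cycle 0 → 1 → 0: weight = 12, length = 2, mean = 12/2 ≈ 6.000
  cycle 0 → 2 → 0: weight = 11, length = 2, mean = 11/2 ≈ 5.500
  cycle 1 → 0 → 1: weight = 12, length = 2, mean = 12/2 ≈ 6.000
Minimum mean = 1.000, attained e.g. along the cycle 1 → 1 with weight 1 and length 1. So λ(A) = 1/1 = 1.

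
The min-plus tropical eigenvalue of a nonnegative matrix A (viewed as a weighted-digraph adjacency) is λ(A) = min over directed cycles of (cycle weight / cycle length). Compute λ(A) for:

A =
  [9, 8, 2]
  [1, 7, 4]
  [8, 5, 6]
λ(A) = 8/3

Enumerate directed cycles and compute their means (weight / length). Sample:
  cycle 0 → 0: weight = 9, length = 1, mean = 9/1 ≈ 9.000
  cycle 1 → 1: weight = 7, length = 1, mean = 7/1 ≈ 7.000
  cycle 2 → 2: weight = 6, length = 1, mean = 6/1 ≈ 6.000
  cycle 0 → 1 → 0: weight = 9, length = 2, mean = 9/2 ≈ 4.500
  cycle 0 → 2 → 0: weight = 10, length = 2, mean = 10/2 ≈ 5.000
  cycle 1 → 0 → 1: weight = 9, length = 2, mean = 9/2 ≈ 4.500
Minimum mean = 2.667, attained e.g. along the cycle 0 → 2 → 1 → 0 with weight 8 and length 3. So λ(A) = 8/3 = 8/3.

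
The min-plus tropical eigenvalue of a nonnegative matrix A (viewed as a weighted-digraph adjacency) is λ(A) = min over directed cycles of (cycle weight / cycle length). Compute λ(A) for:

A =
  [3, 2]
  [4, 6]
λ(A) = 3

Enumerate directed cycles and compute their means (weight / length). Sample:
  cycle 0 → 0: weight = 3, length = 1, mean = 3/1 ≈ 3.000
  cycle 1 → 1: weight = 6, length = 1, mean = 6/1 ≈ 6.000
  cycle 0 → 1 → 0: weight = 6, length = 2, mean = 6/2 ≈ 3.000
  cycle 1 → 0 → 1: weight = 6, length = 2, mean = 6/2 ≈ 3.000
Minimum mean = 3.000, attained e.g. along the cycle 0 → 0 with weight 3 and length 1. So λ(A) = 3/1 = 3.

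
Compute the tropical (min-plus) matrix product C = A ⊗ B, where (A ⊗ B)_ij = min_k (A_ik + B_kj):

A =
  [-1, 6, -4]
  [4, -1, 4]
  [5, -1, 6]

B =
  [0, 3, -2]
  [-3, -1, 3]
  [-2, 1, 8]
A ⊗ B =
  [-6, -3, -3]
  [-4, -2, 2]
  [-4, -2, 2]

Apply the min-plus product entry-by-entry:
  C[0][0] = min over k of (A[0][0] + B[0][0] = -1 + 0 = -1, A[0][1] + B[1][0] = 6 + -3 = 3, A[0][2] + B[2][0] = -4 + -2 = -6) = -6 (attained at k = 2)
  C[0][1] = min over k of (A[0][0] + B[0][1] = -1 + 3 = 2, A[0][1] + B[1][1] = 6 + -1 = 5, A[0][2] + B[2][1] = -4 + 1 = -3) = -3 (attained at k = 2)
  C[0][2] = min over k of (A[0][0] + B[0][2] = -1 + -2 = -3, A[0][1] + B[1][2] = 6 + 3 = 9, A[0][2] + B[2][2] = -4 + 8 = 4) = -3 (attained at k = 0)
  C[1][0] = min over k of (A[1][0] + B[0][0] = 4 + 0 = 4, A[1][1] + B[1][0] = -1 + -3 = -4, A[1][2] + B[2][0] = 4 + -2 = 2) = -4 (attained at k = 1)
  C[1][1] = min over k of (A[1][0] + B[0][1] = 4 + 3 = 7, A[1][1] + B[1][1] = -1 + -1 = -2, A[1][2] + B[2][1] = 4 + 1 = 5) = -2 (attained at k = 1)
  C[1][2] = min over k of (A[1][0] + B[0][2] = 4 + -2 = 2, A[1][1] + B[1][2] = -1 + 3 = 2, A[1][2] + B[2][2] = 4 + 8 = 12) = 2 (attained at k = 0)
  C[2][0] = min over k of (A[2][0] + B[0][0] = 5 + 0 = 5, A[2][1] + B[1][0] = -1 + -3 = -4, A[2][2] + B[2][0] = 6 + -2 = 4) = -4 (attained at k = 1)
  C[2][1] = min over k of (A[2][0] + B[0][1] = 5 + 3 = 8, A[2][1] + B[1][1] = -1 + -1 = -2, A[2][2] + B[2][1] = 6 + 1 = 7) = -2 (attained at k = 1)
  C[2][2] = min over k of (A[2][0] + B[0][2] = 5 + -2 = 3, A[2][1] + B[1][2] = -1 + 3 = 2, A[2][2] + B[2][2] = 6 + 8 = 14) = 2 (attained at k = 1)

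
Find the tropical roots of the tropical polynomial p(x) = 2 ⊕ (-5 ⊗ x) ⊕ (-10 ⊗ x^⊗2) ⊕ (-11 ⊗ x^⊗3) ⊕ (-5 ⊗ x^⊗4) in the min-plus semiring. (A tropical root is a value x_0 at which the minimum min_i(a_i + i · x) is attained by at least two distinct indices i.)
Roots: {-6, 1, 5, 7}

Each tropical root is a break point of the lower envelope of the lines y = a_i + i · x (there are 5 lines, with slopes 0, 1, ..., 4). Only the lines that attain the minimum somewhere contribute to roots; other lines are dominated. Here the surviving (envelope) indices are i = 4, i = 3, i = 2, i = 1, i = 0.
Intersections between consecutive envelope lines give the roots: for adjacent envelope indices i < j the intersection is x = (a_i − a_j) / (j − i). Reading off the sorted break points: {-6, 1, 5, 7}.
Verification: at each break x_0, at least two indices attain the minimum of min_i(a_i + i · x_0).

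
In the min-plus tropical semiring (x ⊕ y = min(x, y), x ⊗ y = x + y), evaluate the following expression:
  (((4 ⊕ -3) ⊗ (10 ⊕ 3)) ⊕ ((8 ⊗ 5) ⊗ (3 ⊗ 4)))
(((4 ⊕ -3) ⊗ (10 ⊕ 3)) ⊕ ((8 ⊗ 5) ⊗ (3 ⊗ 4))) = 0

Expand innermost to outermost. Recall ⊕ takes the minimum of its arguments and ⊗ takes their sum. Working out the expression (((4 ⊕ -3) ⊗ (10 ⊕ 3)) ⊕ ((8 ⊗ 5) ⊗ (3 ⊗ 4))) gives 0.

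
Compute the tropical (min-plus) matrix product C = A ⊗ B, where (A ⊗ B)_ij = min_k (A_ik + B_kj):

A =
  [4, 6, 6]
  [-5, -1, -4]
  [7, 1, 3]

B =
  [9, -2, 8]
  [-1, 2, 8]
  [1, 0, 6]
A ⊗ B =
  [5, 2, 12]
  [-3, -7, 2]
  [0, 3, 9]

Apply the min-plus product entry-by-entry:
  C[0][0] = min over k of (A[0][0] + B[0][0] = 4 + 9 = 13, A[0][1] + B[1][0] = 6 + -1 = 5, A[0][2] + B[2][0] = 6 + 1 = 7) = 5 (attained at k = 1)
  C[0][1] = min over k of (A[0][0] + B[0][1] = 4 + -2 = 2, A[0][1] + B[1][1] = 6 + 2 = 8, A[0][2] + B[2][1] = 6 + 0 = 6) = 2 (attained at k = 0)
  C[0][2] = min over k of (A[0][0] + B[0][2] = 4 + 8 = 12, A[0][1] + B[1][2] = 6 + 8 = 14, A[0][2] + B[2][2] = 6 + 6 = 12) = 12 (attained at k = 0)
  C[1][0] = min over k of (A[1][0] + B[0][0] = -5 + 9 = 4, A[1][1] + B[1][0] = -1 + -1 = -2, A[1][2] + B[2][0] = -4 + 1 = -3) = -3 (attained at k = 2)
  C[1][1] = min over k of (A[1][0] + B[0][1] = -5 + -2 = -7, A[1][1] + B[1][1] = -1 + 2 = 1, A[1][2] + B[2][1] = -4 + 0 = -4) = -7 (attained at k = 0)
  C[1][2] = min over k of (A[1][0] + B[0][2] = -5 + 8 = 3, A[1][1] + B[1][2] = -1 + 8 = 7, A[1][2] + B[2][2] = -4 + 6 = 2) = 2 (attained at k = 2)
  C[2][0] = min over k of (A[2][0] + B[0][0] = 7 + 9 = 16, A[2][1] + B[1][0] = 1 + -1 = 0, A[2][2] + B[2][0] = 3 + 1 = 4) = 0 (attained at k = 1)
  C[2][1] = min over k of (A[2][0] + B[0][1] = 7 + -2 = 5, A[2][1] + B[1][1] = 1 + 2 = 3, A[2][2] + B[2][1] = 3 + 0 = 3) = 3 (attained at k = 1)
  C[2][2] = min over k of (A[2][0] + B[0][2] = 7 + 8 = 15, A[2][1] + B[1][2] = 1 + 8 = 9, A[2][2] + B[2][2] = 3 + 6 = 9) = 9 (attained at k = 1)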